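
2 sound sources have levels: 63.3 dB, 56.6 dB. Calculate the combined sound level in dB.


Formula: L_total = 10 * log10( sum(10^(Li/10)) )
  Source 1: 10^(63.3/10) = 2137962.0895
  Source 2: 10^(56.6/10) = 457088.1896
Sum of linear values = 2595050.2791
L_total = 10 * log10(2595050.2791) = 64.14

64.14 dB


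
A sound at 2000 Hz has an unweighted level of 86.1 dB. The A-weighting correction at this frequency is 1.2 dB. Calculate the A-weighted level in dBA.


Given values:
  SPL = 86.1 dB
  A-weighting at 2000 Hz = 1.2 dB
Formula: L_A = SPL + A_weight
L_A = 86.1 + (1.2)
L_A = 87.3

87.3 dBA


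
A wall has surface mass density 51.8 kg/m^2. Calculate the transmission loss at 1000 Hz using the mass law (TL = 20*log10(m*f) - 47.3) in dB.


Given values:
  m = 51.8 kg/m^2, f = 1000 Hz
Formula: TL = 20 * log10(m * f) - 47.3
Compute m * f = 51.8 * 1000 = 51800.0
Compute log10(51800.0) = 4.71433
Compute 20 * 4.71433 = 94.2866
TL = 94.2866 - 47.3 = 46.99

46.99 dB


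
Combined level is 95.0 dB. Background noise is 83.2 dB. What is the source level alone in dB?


Given values:
  L_total = 95.0 dB, L_bg = 83.2 dB
Formula: L_source = 10 * log10(10^(L_total/10) - 10^(L_bg/10))
Convert to linear:
  10^(95.0/10) = 3162277660.1684
  10^(83.2/10) = 208929613.0854
Difference: 3162277660.1684 - 208929613.0854 = 2953348047.083
L_source = 10 * log10(2953348047.083) = 94.7

94.7 dB


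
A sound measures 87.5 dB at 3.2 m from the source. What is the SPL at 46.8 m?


Given values:
  SPL1 = 87.5 dB, r1 = 3.2 m, r2 = 46.8 m
Formula: SPL2 = SPL1 - 20 * log10(r2 / r1)
Compute ratio: r2 / r1 = 46.8 / 3.2 = 14.625
Compute log10: log10(14.625) = 1.165096
Compute drop: 20 * 1.165096 = 23.3019
SPL2 = 87.5 - 23.3019 = 64.2

64.2 dB


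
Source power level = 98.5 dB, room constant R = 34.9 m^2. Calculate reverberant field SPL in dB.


Given values:
  Lw = 98.5 dB, R = 34.9 m^2
Formula: SPL = Lw + 10 * log10(4 / R)
Compute 4 / R = 4 / 34.9 = 0.114613
Compute 10 * log10(0.114613) = -9.4077
SPL = 98.5 + (-9.4077) = 89.09

89.09 dB


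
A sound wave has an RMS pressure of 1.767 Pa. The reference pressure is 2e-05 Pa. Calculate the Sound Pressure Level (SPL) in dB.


Given values:
  p = 1.767 Pa
  p_ref = 2e-05 Pa
Formula: SPL = 20 * log10(p / p_ref)
Compute ratio: p / p_ref = 1.767 / 2e-05 = 88350
Compute log10: log10(88350) = 4.946207
Multiply: SPL = 20 * 4.946207 = 98.92

98.92 dB


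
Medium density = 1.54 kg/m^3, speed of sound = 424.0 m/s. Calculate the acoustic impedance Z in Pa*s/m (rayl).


Given values:
  rho = 1.54 kg/m^3
  c = 424.0 m/s
Formula: Z = rho * c
Z = 1.54 * 424.0
Z = 652.96

652.96 rayl


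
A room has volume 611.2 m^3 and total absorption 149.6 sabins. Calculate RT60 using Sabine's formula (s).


Given values:
  V = 611.2 m^3
  A = 149.6 sabins
Formula: RT60 = 0.161 * V / A
Numerator: 0.161 * 611.2 = 98.4032
RT60 = 98.4032 / 149.6 = 0.658

0.658 s


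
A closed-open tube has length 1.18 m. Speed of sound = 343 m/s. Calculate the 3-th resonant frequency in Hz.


Given values:
  Tube type: closed-open, L = 1.18 m, c = 343 m/s, n = 3
Formula: f_n = (2n - 1) * c / (4 * L)
Compute 2n - 1 = 2*3 - 1 = 5
Compute 4 * L = 4 * 1.18 = 4.72
f = 5 * 343 / 4.72
f = 363.35

363.35 Hz


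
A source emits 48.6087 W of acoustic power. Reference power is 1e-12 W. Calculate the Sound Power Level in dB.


Given values:
  W = 48.6087 W
  W_ref = 1e-12 W
Formula: SWL = 10 * log10(W / W_ref)
Compute ratio: W / W_ref = 48608700000000
Compute log10: log10(48608700000000) = 13.686714
Multiply: SWL = 10 * 13.686714 = 136.87

136.87 dB


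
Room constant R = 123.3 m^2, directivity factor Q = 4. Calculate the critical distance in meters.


Given values:
  R = 123.3 m^2, Q = 4
Formula: d_c = 0.141 * sqrt(Q * R)
Compute Q * R = 4 * 123.3 = 493.2
Compute sqrt(493.2) = 22.2081
d_c = 0.141 * 22.2081 = 3.131

3.131 m


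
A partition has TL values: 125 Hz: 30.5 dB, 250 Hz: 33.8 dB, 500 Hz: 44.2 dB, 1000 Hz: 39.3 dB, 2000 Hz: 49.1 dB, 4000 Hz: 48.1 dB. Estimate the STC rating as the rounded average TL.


Given TL values at each frequency:
  125 Hz: 30.5 dB
  250 Hz: 33.8 dB
  500 Hz: 44.2 dB
  1000 Hz: 39.3 dB
  2000 Hz: 49.1 dB
  4000 Hz: 48.1 dB
Formula: STC ~ round(average of TL values)
Sum = 30.5 + 33.8 + 44.2 + 39.3 + 49.1 + 48.1 = 245.0
Average = 245.0 / 6 = 40.83
Rounded: 41

41


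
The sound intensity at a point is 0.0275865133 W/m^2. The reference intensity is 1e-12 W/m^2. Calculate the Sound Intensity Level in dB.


Given values:
  I = 0.0275865133 W/m^2
  I_ref = 1e-12 W/m^2
Formula: SIL = 10 * log10(I / I_ref)
Compute ratio: I / I_ref = 27586513300
Compute log10: log10(27586513300) = 10.440697
Multiply: SIL = 10 * 10.440697 = 104.41

104.41 dB


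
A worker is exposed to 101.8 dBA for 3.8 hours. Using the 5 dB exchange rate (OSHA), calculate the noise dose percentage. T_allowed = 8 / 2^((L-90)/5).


Given values:
  L = 101.8 dBA, T = 3.8 hours
Formula: T_allowed = 8 / 2^((L - 90) / 5)
Compute exponent: (101.8 - 90) / 5 = 2.36
Compute 2^(2.36) = 5.133704
T_allowed = 8 / 5.133704 = 1.558329 hours
Dose = (T / T_allowed) * 100
Dose = (3.8 / 1.558329) * 100 = 243.85

243.85 %


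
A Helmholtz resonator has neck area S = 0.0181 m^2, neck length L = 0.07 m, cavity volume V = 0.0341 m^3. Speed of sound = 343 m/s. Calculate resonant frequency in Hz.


Given values:
  S = 0.0181 m^2, L = 0.07 m, V = 0.0341 m^3, c = 343 m/s
Formula: f = (c / (2*pi)) * sqrt(S / (V * L))
Compute V * L = 0.0341 * 0.07 = 0.002387
Compute S / (V * L) = 0.0181 / 0.002387 = 7.5827
Compute sqrt(7.5827) = 2.75367
Compute c / (2*pi) = 343 / 6.283185 = 54.590148
f = 54.590148 * 2.75367 = 150.32

150.32 Hz


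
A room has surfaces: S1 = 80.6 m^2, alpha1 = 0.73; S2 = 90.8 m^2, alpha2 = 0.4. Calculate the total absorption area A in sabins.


Given surfaces:
  Surface 1: 80.6 * 0.73 = 58.838
  Surface 2: 90.8 * 0.4 = 36.32
Formula: A = sum(Si * alpha_i)
A = 58.838 + 36.32
A = 95.16

95.16 sabins


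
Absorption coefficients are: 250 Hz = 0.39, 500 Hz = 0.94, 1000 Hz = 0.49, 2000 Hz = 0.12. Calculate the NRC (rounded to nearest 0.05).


Given values:
  a_250 = 0.39, a_500 = 0.94
  a_1000 = 0.49, a_2000 = 0.12
Formula: NRC = (a250 + a500 + a1000 + a2000) / 4
Sum = 0.39 + 0.94 + 0.49 + 0.12 = 1.94
NRC = 1.94 / 4 = 0.485
Rounded to nearest 0.05: 0.5

0.5


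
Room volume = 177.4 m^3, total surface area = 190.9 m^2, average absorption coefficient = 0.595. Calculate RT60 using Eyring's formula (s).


Given values:
  V = 177.4 m^3, S = 190.9 m^2, alpha = 0.595
Formula: RT60 = 0.161 * V / (-S * ln(1 - alpha))
Compute ln(1 - 0.595) = ln(0.405) = -0.903868
Denominator: -190.9 * -0.903868 = 172.5484
Numerator: 0.161 * 177.4 = 28.5614
RT60 = 28.5614 / 172.5484 = 0.166

0.166 s


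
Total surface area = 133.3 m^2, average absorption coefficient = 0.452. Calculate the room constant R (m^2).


Given values:
  S = 133.3 m^2, alpha = 0.452
Formula: R = S * alpha / (1 - alpha)
Numerator: 133.3 * 0.452 = 60.2516
Denominator: 1 - 0.452 = 0.548
R = 60.2516 / 0.548 = 109.95

109.95 m^2


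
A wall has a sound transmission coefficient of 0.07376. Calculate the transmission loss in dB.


Given values:
  tau = 0.07376
Formula: TL = 10 * log10(1 / tau)
Compute 1 / tau = 1 / 0.07376 = 13.5575
Compute log10(13.5575) = 1.13218
TL = 10 * 1.13218 = 11.32

11.32 dB


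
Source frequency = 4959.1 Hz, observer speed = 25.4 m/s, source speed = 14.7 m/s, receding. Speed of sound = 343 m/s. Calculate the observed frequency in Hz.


Given values:
  f_s = 4959.1 Hz, v_o = 25.4 m/s, v_s = 14.7 m/s
  Direction: receding
Formula: f_o = f_s * (c - v_o) / (c + v_s)
Numerator: c - v_o = 343 - 25.4 = 317.6
Denominator: c + v_s = 343 + 14.7 = 357.7
f_o = 4959.1 * 317.6 / 357.7 = 4403.16

4403.16 Hz


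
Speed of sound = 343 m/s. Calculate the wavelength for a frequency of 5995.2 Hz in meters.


Given values:
  c = 343 m/s, f = 5995.2 Hz
Formula: lambda = c / f
lambda = 343 / 5995.2
lambda = 0.0572

0.0572 m


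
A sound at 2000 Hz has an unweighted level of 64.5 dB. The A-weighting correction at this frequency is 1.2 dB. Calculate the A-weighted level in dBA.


Given values:
  SPL = 64.5 dB
  A-weighting at 2000 Hz = 1.2 dB
Formula: L_A = SPL + A_weight
L_A = 64.5 + (1.2)
L_A = 65.7

65.7 dBA


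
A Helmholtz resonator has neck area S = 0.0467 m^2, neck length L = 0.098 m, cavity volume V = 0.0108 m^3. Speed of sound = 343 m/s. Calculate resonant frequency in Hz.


Given values:
  S = 0.0467 m^2, L = 0.098 m, V = 0.0108 m^3, c = 343 m/s
Formula: f = (c / (2*pi)) * sqrt(S / (V * L))
Compute V * L = 0.0108 * 0.098 = 0.0010584
Compute S / (V * L) = 0.0467 / 0.0010584 = 44.1232
Compute sqrt(44.1232) = 6.64253
Compute c / (2*pi) = 343 / 6.283185 = 54.590148
f = 54.590148 * 6.64253 = 362.62

362.62 Hz


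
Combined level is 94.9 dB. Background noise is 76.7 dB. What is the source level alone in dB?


Given values:
  L_total = 94.9 dB, L_bg = 76.7 dB
Formula: L_source = 10 * log10(10^(L_total/10) - 10^(L_bg/10))
Convert to linear:
  10^(94.9/10) = 3090295432.5136
  10^(76.7/10) = 46773514.1287
Difference: 3090295432.5136 - 46773514.1287 = 3043521918.3849
L_source = 10 * log10(3043521918.3849) = 94.83

94.83 dB


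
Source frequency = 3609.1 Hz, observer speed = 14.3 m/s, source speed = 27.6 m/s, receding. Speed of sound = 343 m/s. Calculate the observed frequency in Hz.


Given values:
  f_s = 3609.1 Hz, v_o = 14.3 m/s, v_s = 27.6 m/s
  Direction: receding
Formula: f_o = f_s * (c - v_o) / (c + v_s)
Numerator: c - v_o = 343 - 14.3 = 328.7
Denominator: c + v_s = 343 + 27.6 = 370.6
f_o = 3609.1 * 328.7 / 370.6 = 3201.06

3201.06 Hz


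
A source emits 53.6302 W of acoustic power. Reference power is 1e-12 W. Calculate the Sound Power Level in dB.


Given values:
  W = 53.6302 W
  W_ref = 1e-12 W
Formula: SWL = 10 * log10(W / W_ref)
Compute ratio: W / W_ref = 53630200000000
Compute log10: log10(53630200000000) = 13.729409
Multiply: SWL = 10 * 13.729409 = 137.29

137.29 dB


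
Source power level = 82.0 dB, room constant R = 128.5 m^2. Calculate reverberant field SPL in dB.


Given values:
  Lw = 82.0 dB, R = 128.5 m^2
Formula: SPL = Lw + 10 * log10(4 / R)
Compute 4 / R = 4 / 128.5 = 0.031128
Compute 10 * log10(0.031128) = -15.0685
SPL = 82.0 + (-15.0685) = 66.93

66.93 dB


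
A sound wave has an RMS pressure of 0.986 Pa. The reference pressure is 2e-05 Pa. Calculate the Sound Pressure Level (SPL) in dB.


Given values:
  p = 0.986 Pa
  p_ref = 2e-05 Pa
Formula: SPL = 20 * log10(p / p_ref)
Compute ratio: p / p_ref = 0.986 / 2e-05 = 49300
Compute log10: log10(49300) = 4.692847
Multiply: SPL = 20 * 4.692847 = 93.86

93.86 dB


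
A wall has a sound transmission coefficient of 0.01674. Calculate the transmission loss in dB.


Given values:
  tau = 0.01674
Formula: TL = 10 * log10(1 / tau)
Compute 1 / tau = 1 / 0.01674 = 59.7372
Compute log10(59.7372) = 1.776245
TL = 10 * 1.776245 = 17.76

17.76 dB


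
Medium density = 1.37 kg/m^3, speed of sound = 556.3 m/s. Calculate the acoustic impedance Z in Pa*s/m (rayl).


Given values:
  rho = 1.37 kg/m^3
  c = 556.3 m/s
Formula: Z = rho * c
Z = 1.37 * 556.3
Z = 762.13

762.13 rayl


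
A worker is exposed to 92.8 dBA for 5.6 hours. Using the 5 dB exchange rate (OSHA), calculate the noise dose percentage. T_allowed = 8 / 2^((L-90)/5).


Given values:
  L = 92.8 dBA, T = 5.6 hours
Formula: T_allowed = 8 / 2^((L - 90) / 5)
Compute exponent: (92.8 - 90) / 5 = 0.56
Compute 2^(0.56) = 1.474269
T_allowed = 8 / 1.474269 = 5.426418 hours
Dose = (T / T_allowed) * 100
Dose = (5.6 / 5.426418) * 100 = 103.2

103.2 %


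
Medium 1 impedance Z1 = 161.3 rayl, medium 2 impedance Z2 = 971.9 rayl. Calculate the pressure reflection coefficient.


Given values:
  Z1 = 161.3 rayl, Z2 = 971.9 rayl
Formula: R = (Z2 - Z1) / (Z2 + Z1)
Numerator: Z2 - Z1 = 971.9 - 161.3 = 810.6
Denominator: Z2 + Z1 = 971.9 + 161.3 = 1133.2
R = 810.6 / 1133.2 = 0.7153

0.7153


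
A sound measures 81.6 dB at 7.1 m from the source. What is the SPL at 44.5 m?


Given values:
  SPL1 = 81.6 dB, r1 = 7.1 m, r2 = 44.5 m
Formula: SPL2 = SPL1 - 20 * log10(r2 / r1)
Compute ratio: r2 / r1 = 44.5 / 7.1 = 6.2676
Compute log10: log10(6.2676) = 0.797101
Compute drop: 20 * 0.797101 = 15.942
SPL2 = 81.6 - 15.942 = 65.66

65.66 dB


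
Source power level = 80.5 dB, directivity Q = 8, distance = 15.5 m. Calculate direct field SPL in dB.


Given values:
  Lw = 80.5 dB, Q = 8, r = 15.5 m
Formula: SPL = Lw + 10 * log10(Q / (4 * pi * r^2))
Compute 4 * pi * r^2 = 4 * pi * 15.5^2 = 3019.0705
Compute Q / denom = 8 / 3019.0705 = 0.00264982
Compute 10 * log10(0.00264982) = -25.7678
SPL = 80.5 + (-25.7678) = 54.73

54.73 dB


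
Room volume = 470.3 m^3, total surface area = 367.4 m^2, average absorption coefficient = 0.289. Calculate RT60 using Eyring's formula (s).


Given values:
  V = 470.3 m^3, S = 367.4 m^2, alpha = 0.289
Formula: RT60 = 0.161 * V / (-S * ln(1 - alpha))
Compute ln(1 - 0.289) = ln(0.711) = -0.341083
Denominator: -367.4 * -0.341083 = 125.3139
Numerator: 0.161 * 470.3 = 75.7183
RT60 = 75.7183 / 125.3139 = 0.604

0.604 s


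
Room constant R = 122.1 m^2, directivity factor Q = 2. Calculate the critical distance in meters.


Given values:
  R = 122.1 m^2, Q = 2
Formula: d_c = 0.141 * sqrt(Q * R)
Compute Q * R = 2 * 122.1 = 244.2
Compute sqrt(244.2) = 15.6269
d_c = 0.141 * 15.6269 = 2.203

2.203 m


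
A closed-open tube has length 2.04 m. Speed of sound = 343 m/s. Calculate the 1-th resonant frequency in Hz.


Given values:
  Tube type: closed-open, L = 2.04 m, c = 343 m/s, n = 1
Formula: f_n = (2n - 1) * c / (4 * L)
Compute 2n - 1 = 2*1 - 1 = 1
Compute 4 * L = 4 * 2.04 = 8.16
f = 1 * 343 / 8.16
f = 42.03

42.03 Hz


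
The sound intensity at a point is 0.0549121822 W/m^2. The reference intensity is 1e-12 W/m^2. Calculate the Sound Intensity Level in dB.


Given values:
  I = 0.0549121822 W/m^2
  I_ref = 1e-12 W/m^2
Formula: SIL = 10 * log10(I / I_ref)
Compute ratio: I / I_ref = 54912182200
Compute log10: log10(54912182200) = 10.739669
Multiply: SIL = 10 * 10.739669 = 107.4

107.4 dB


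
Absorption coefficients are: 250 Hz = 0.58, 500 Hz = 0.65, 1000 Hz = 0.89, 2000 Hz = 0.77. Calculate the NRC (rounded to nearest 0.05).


Given values:
  a_250 = 0.58, a_500 = 0.65
  a_1000 = 0.89, a_2000 = 0.77
Formula: NRC = (a250 + a500 + a1000 + a2000) / 4
Sum = 0.58 + 0.65 + 0.89 + 0.77 = 2.89
NRC = 2.89 / 4 = 0.7225
Rounded to nearest 0.05: 0.7

0.7


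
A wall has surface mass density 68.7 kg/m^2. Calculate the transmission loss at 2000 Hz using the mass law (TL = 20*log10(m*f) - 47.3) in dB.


Given values:
  m = 68.7 kg/m^2, f = 2000 Hz
Formula: TL = 20 * log10(m * f) - 47.3
Compute m * f = 68.7 * 2000 = 137400.0
Compute log10(137400.0) = 5.137987
Compute 20 * 5.137987 = 102.7597
TL = 102.7597 - 47.3 = 55.46

55.46 dB


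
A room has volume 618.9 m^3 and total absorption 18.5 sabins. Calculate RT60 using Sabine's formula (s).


Given values:
  V = 618.9 m^3
  A = 18.5 sabins
Formula: RT60 = 0.161 * V / A
Numerator: 0.161 * 618.9 = 99.6429
RT60 = 99.6429 / 18.5 = 5.386

5.386 s


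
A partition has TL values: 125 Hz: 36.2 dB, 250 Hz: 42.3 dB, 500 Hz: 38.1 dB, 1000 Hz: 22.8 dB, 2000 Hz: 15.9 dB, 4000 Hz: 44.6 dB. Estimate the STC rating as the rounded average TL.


Given TL values at each frequency:
  125 Hz: 36.2 dB
  250 Hz: 42.3 dB
  500 Hz: 38.1 dB
  1000 Hz: 22.8 dB
  2000 Hz: 15.9 dB
  4000 Hz: 44.6 dB
Formula: STC ~ round(average of TL values)
Sum = 36.2 + 42.3 + 38.1 + 22.8 + 15.9 + 44.6 = 199.9
Average = 199.9 / 6 = 33.32
Rounded: 33

33


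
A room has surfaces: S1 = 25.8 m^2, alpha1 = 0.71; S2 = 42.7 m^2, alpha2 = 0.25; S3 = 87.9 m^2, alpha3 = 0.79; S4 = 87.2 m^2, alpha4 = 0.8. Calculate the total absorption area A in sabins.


Given surfaces:
  Surface 1: 25.8 * 0.71 = 18.318
  Surface 2: 42.7 * 0.25 = 10.675
  Surface 3: 87.9 * 0.79 = 69.441
  Surface 4: 87.2 * 0.8 = 69.76
Formula: A = sum(Si * alpha_i)
A = 18.318 + 10.675 + 69.441 + 69.76
A = 168.19

168.19 sabins


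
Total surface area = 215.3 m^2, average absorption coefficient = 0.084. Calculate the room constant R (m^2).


Given values:
  S = 215.3 m^2, alpha = 0.084
Formula: R = S * alpha / (1 - alpha)
Numerator: 215.3 * 0.084 = 18.0852
Denominator: 1 - 0.084 = 0.916
R = 18.0852 / 0.916 = 19.74

19.74 m^2


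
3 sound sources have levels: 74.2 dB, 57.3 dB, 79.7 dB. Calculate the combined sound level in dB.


Formula: L_total = 10 * log10( sum(10^(Li/10)) )
  Source 1: 10^(74.2/10) = 26302679.919
  Source 2: 10^(57.3/10) = 537031.7964
  Source 3: 10^(79.7/10) = 93325430.0797
Sum of linear values = 120165141.7951
L_total = 10 * log10(120165141.7951) = 80.8

80.8 dB


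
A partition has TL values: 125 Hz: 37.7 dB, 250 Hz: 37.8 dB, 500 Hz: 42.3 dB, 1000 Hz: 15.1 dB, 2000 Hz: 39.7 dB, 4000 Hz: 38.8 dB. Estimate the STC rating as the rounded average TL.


Given TL values at each frequency:
  125 Hz: 37.7 dB
  250 Hz: 37.8 dB
  500 Hz: 42.3 dB
  1000 Hz: 15.1 dB
  2000 Hz: 39.7 dB
  4000 Hz: 38.8 dB
Formula: STC ~ round(average of TL values)
Sum = 37.7 + 37.8 + 42.3 + 15.1 + 39.7 + 38.8 = 211.4
Average = 211.4 / 6 = 35.23
Rounded: 35

35


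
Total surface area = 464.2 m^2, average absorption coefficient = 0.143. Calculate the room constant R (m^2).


Given values:
  S = 464.2 m^2, alpha = 0.143
Formula: R = S * alpha / (1 - alpha)
Numerator: 464.2 * 0.143 = 66.3806
Denominator: 1 - 0.143 = 0.857
R = 66.3806 / 0.857 = 77.46

77.46 m^2


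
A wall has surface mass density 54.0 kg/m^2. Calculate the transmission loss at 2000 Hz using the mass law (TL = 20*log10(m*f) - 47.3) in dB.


Given values:
  m = 54.0 kg/m^2, f = 2000 Hz
Formula: TL = 20 * log10(m * f) - 47.3
Compute m * f = 54.0 * 2000 = 108000.0
Compute log10(108000.0) = 5.033424
Compute 20 * 5.033424 = 100.6685
TL = 100.6685 - 47.3 = 53.37

53.37 dB


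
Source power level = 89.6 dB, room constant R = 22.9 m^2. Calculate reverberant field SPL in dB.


Given values:
  Lw = 89.6 dB, R = 22.9 m^2
Formula: SPL = Lw + 10 * log10(4 / R)
Compute 4 / R = 4 / 22.9 = 0.174672
Compute 10 * log10(0.174672) = -7.5778
SPL = 89.6 + (-7.5778) = 82.02

82.02 dB


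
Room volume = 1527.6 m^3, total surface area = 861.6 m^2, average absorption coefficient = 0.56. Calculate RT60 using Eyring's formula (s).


Given values:
  V = 1527.6 m^3, S = 861.6 m^2, alpha = 0.56
Formula: RT60 = 0.161 * V / (-S * ln(1 - alpha))
Compute ln(1 - 0.56) = ln(0.44) = -0.820981
Denominator: -861.6 * -0.820981 = 707.3572
Numerator: 0.161 * 1527.6 = 245.9436
RT60 = 245.9436 / 707.3572 = 0.348

0.348 s


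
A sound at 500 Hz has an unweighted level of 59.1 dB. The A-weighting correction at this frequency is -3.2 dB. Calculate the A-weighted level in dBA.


Given values:
  SPL = 59.1 dB
  A-weighting at 500 Hz = -3.2 dB
Formula: L_A = SPL + A_weight
L_A = 59.1 + (-3.2)
L_A = 55.9

55.9 dBA


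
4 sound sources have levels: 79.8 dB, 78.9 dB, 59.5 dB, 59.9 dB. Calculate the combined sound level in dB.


Formula: L_total = 10 * log10( sum(10^(Li/10)) )
  Source 1: 10^(79.8/10) = 95499258.6021
  Source 2: 10^(78.9/10) = 77624711.6629
  Source 3: 10^(59.5/10) = 891250.9381
  Source 4: 10^(59.9/10) = 977237.221
Sum of linear values = 174992458.4241
L_total = 10 * log10(174992458.4241) = 82.43

82.43 dB


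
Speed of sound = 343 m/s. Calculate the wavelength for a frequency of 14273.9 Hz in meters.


Given values:
  c = 343 m/s, f = 14273.9 Hz
Formula: lambda = c / f
lambda = 343 / 14273.9
lambda = 0.024

0.024 m


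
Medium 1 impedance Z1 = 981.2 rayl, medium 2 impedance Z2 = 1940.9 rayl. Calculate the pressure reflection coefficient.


Given values:
  Z1 = 981.2 rayl, Z2 = 1940.9 rayl
Formula: R = (Z2 - Z1) / (Z2 + Z1)
Numerator: Z2 - Z1 = 1940.9 - 981.2 = 959.7
Denominator: Z2 + Z1 = 1940.9 + 981.2 = 2922.1
R = 959.7 / 2922.1 = 0.3284

0.3284


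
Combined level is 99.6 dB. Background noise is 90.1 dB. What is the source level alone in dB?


Given values:
  L_total = 99.6 dB, L_bg = 90.1 dB
Formula: L_source = 10 * log10(10^(L_total/10) - 10^(L_bg/10))
Convert to linear:
  10^(99.6/10) = 9120108393.5591
  10^(90.1/10) = 1023292992.2808
Difference: 9120108393.5591 - 1023292992.2808 = 8096815401.2783
L_source = 10 * log10(8096815401.2783) = 99.08

99.08 dB


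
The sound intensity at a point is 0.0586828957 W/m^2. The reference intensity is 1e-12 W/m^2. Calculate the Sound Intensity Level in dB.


Given values:
  I = 0.0586828957 W/m^2
  I_ref = 1e-12 W/m^2
Formula: SIL = 10 * log10(I / I_ref)
Compute ratio: I / I_ref = 58682895700
Compute log10: log10(58682895700) = 10.768512
Multiply: SIL = 10 * 10.768512 = 107.69

107.69 dB


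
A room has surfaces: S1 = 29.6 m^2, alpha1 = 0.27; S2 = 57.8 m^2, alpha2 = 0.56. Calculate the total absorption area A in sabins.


Given surfaces:
  Surface 1: 29.6 * 0.27 = 7.992
  Surface 2: 57.8 * 0.56 = 32.368
Formula: A = sum(Si * alpha_i)
A = 7.992 + 32.368
A = 40.36

40.36 sabins


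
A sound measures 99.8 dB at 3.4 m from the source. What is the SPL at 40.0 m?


Given values:
  SPL1 = 99.8 dB, r1 = 3.4 m, r2 = 40.0 m
Formula: SPL2 = SPL1 - 20 * log10(r2 / r1)
Compute ratio: r2 / r1 = 40.0 / 3.4 = 11.7647
Compute log10: log10(11.7647) = 1.070581
Compute drop: 20 * 1.070581 = 21.4116
SPL2 = 99.8 - 21.4116 = 78.39

78.39 dB


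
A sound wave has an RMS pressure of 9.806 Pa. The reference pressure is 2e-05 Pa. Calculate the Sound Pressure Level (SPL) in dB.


Given values:
  p = 9.806 Pa
  p_ref = 2e-05 Pa
Formula: SPL = 20 * log10(p / p_ref)
Compute ratio: p / p_ref = 9.806 / 2e-05 = 490300
Compute log10: log10(490300) = 5.690462
Multiply: SPL = 20 * 5.690462 = 113.81

113.81 dB


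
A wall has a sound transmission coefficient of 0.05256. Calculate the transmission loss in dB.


Given values:
  tau = 0.05256
Formula: TL = 10 * log10(1 / tau)
Compute 1 / tau = 1 / 0.05256 = 19.0259
Compute log10(19.0259) = 1.279345
TL = 10 * 1.279345 = 12.79

12.79 dB


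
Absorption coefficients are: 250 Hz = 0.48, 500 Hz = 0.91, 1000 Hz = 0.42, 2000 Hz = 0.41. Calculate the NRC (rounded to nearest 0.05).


Given values:
  a_250 = 0.48, a_500 = 0.91
  a_1000 = 0.42, a_2000 = 0.41
Formula: NRC = (a250 + a500 + a1000 + a2000) / 4
Sum = 0.48 + 0.91 + 0.42 + 0.41 = 2.22
NRC = 2.22 / 4 = 0.555
Rounded to nearest 0.05: 0.55

0.55


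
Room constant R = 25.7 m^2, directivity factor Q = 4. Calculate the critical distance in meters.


Given values:
  R = 25.7 m^2, Q = 4
Formula: d_c = 0.141 * sqrt(Q * R)
Compute Q * R = 4 * 25.7 = 102.8
Compute sqrt(102.8) = 10.139
d_c = 0.141 * 10.139 = 1.43

1.43 m


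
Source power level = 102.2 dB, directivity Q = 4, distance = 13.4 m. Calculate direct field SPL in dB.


Given values:
  Lw = 102.2 dB, Q = 4, r = 13.4 m
Formula: SPL = Lw + 10 * log10(Q / (4 * pi * r^2))
Compute 4 * pi * r^2 = 4 * pi * 13.4^2 = 2256.4175
Compute Q / denom = 4 / 2256.4175 = 0.00177272
Compute 10 * log10(0.00177272) = -27.5136
SPL = 102.2 + (-27.5136) = 74.69

74.69 dB


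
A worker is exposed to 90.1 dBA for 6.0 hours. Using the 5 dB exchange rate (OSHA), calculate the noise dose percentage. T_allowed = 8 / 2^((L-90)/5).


Given values:
  L = 90.1 dBA, T = 6.0 hours
Formula: T_allowed = 8 / 2^((L - 90) / 5)
Compute exponent: (90.1 - 90) / 5 = 0.02
Compute 2^(0.02) = 1.013959
T_allowed = 8 / 1.013959 = 7.889865 hours
Dose = (T / T_allowed) * 100
Dose = (6.0 / 7.889865) * 100 = 76.05

76.05 %


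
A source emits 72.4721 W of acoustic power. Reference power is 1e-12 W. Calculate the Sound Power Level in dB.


Given values:
  W = 72.4721 W
  W_ref = 1e-12 W
Formula: SWL = 10 * log10(W / W_ref)
Compute ratio: W / W_ref = 72472100000000
Compute log10: log10(72472100000000) = 13.860171
Multiply: SWL = 10 * 13.860171 = 138.6

138.6 dB


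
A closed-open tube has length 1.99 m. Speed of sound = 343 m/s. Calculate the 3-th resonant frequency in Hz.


Given values:
  Tube type: closed-open, L = 1.99 m, c = 343 m/s, n = 3
Formula: f_n = (2n - 1) * c / (4 * L)
Compute 2n - 1 = 2*3 - 1 = 5
Compute 4 * L = 4 * 1.99 = 7.96
f = 5 * 343 / 7.96
f = 215.45

215.45 Hz


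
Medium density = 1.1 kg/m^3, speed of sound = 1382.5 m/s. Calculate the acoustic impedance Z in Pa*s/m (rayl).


Given values:
  rho = 1.1 kg/m^3
  c = 1382.5 m/s
Formula: Z = rho * c
Z = 1.1 * 1382.5
Z = 1520.75

1520.75 rayl


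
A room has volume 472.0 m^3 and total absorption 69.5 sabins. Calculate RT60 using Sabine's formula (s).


Given values:
  V = 472.0 m^3
  A = 69.5 sabins
Formula: RT60 = 0.161 * V / A
Numerator: 0.161 * 472.0 = 75.992
RT60 = 75.992 / 69.5 = 1.093

1.093 s


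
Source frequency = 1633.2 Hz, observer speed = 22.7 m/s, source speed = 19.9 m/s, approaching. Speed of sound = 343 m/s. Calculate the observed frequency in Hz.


Given values:
  f_s = 1633.2 Hz, v_o = 22.7 m/s, v_s = 19.9 m/s
  Direction: approaching
Formula: f_o = f_s * (c + v_o) / (c - v_s)
Numerator: c + v_o = 343 + 22.7 = 365.7
Denominator: c - v_s = 343 - 19.9 = 323.1
f_o = 1633.2 * 365.7 / 323.1 = 1848.53

1848.53 Hz


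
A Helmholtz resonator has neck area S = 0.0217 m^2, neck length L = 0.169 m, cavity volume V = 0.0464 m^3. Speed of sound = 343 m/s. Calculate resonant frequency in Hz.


Given values:
  S = 0.0217 m^2, L = 0.169 m, V = 0.0464 m^3, c = 343 m/s
Formula: f = (c / (2*pi)) * sqrt(S / (V * L))
Compute V * L = 0.0464 * 0.169 = 0.0078416
Compute S / (V * L) = 0.0217 / 0.0078416 = 2.7673
Compute sqrt(2.7673) = 1.66352
Compute c / (2*pi) = 343 / 6.283185 = 54.590148
f = 54.590148 * 1.66352 = 90.81

90.81 Hz


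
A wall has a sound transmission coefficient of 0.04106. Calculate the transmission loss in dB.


Given values:
  tau = 0.04106
Formula: TL = 10 * log10(1 / tau)
Compute 1 / tau = 1 / 0.04106 = 24.3546
Compute log10(24.3546) = 1.386581
TL = 10 * 1.386581 = 13.87

13.87 dB


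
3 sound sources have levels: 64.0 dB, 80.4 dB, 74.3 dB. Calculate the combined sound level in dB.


Formula: L_total = 10 * log10( sum(10^(Li/10)) )
  Source 1: 10^(64.0/10) = 2511886.4315
  Source 2: 10^(80.4/10) = 109647819.6143
  Source 3: 10^(74.3/10) = 26915348.0393
Sum of linear values = 139075054.0851
L_total = 10 * log10(139075054.0851) = 81.43

81.43 dB


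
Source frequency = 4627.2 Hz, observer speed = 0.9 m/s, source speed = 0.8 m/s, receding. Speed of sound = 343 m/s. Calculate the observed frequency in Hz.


Given values:
  f_s = 4627.2 Hz, v_o = 0.9 m/s, v_s = 0.8 m/s
  Direction: receding
Formula: f_o = f_s * (c - v_o) / (c + v_s)
Numerator: c - v_o = 343 - 0.9 = 342.1
Denominator: c + v_s = 343 + 0.8 = 343.8
f_o = 4627.2 * 342.1 / 343.8 = 4604.32

4604.32 Hz


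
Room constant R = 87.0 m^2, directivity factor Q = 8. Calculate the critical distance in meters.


Given values:
  R = 87.0 m^2, Q = 8
Formula: d_c = 0.141 * sqrt(Q * R)
Compute Q * R = 8 * 87.0 = 696.0
Compute sqrt(696.0) = 26.3818
d_c = 0.141 * 26.3818 = 3.72

3.72 m


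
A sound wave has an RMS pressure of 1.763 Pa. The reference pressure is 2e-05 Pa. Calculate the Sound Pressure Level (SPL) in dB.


Given values:
  p = 1.763 Pa
  p_ref = 2e-05 Pa
Formula: SPL = 20 * log10(p / p_ref)
Compute ratio: p / p_ref = 1.763 / 2e-05 = 88150
Compute log10: log10(88150) = 4.945222
Multiply: SPL = 20 * 4.945222 = 98.9

98.9 dB


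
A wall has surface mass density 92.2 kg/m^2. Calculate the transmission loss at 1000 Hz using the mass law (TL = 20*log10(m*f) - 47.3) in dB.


Given values:
  m = 92.2 kg/m^2, f = 1000 Hz
Formula: TL = 20 * log10(m * f) - 47.3
Compute m * f = 92.2 * 1000 = 92200.0
Compute log10(92200.0) = 4.964731
Compute 20 * 4.964731 = 99.2946
TL = 99.2946 - 47.3 = 51.99

51.99 dB


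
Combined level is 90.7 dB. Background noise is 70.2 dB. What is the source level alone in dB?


Given values:
  L_total = 90.7 dB, L_bg = 70.2 dB
Formula: L_source = 10 * log10(10^(L_total/10) - 10^(L_bg/10))
Convert to linear:
  10^(90.7/10) = 1174897554.9395
  10^(70.2/10) = 10471285.4805
Difference: 1174897554.9395 - 10471285.4805 = 1164426269.459
L_source = 10 * log10(1164426269.459) = 90.66

90.66 dB


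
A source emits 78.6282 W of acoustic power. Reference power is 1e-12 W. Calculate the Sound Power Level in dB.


Given values:
  W = 78.6282 W
  W_ref = 1e-12 W
Formula: SWL = 10 * log10(W / W_ref)
Compute ratio: W / W_ref = 78628200000000
Compute log10: log10(78628200000000) = 13.895578
Multiply: SWL = 10 * 13.895578 = 138.96

138.96 dB


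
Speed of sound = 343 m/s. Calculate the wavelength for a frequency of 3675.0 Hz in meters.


Given values:
  c = 343 m/s, f = 3675.0 Hz
Formula: lambda = c / f
lambda = 343 / 3675.0
lambda = 0.0933

0.0933 m


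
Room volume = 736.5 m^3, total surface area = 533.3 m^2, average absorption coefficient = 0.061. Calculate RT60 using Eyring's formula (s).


Given values:
  V = 736.5 m^3, S = 533.3 m^2, alpha = 0.061
Formula: RT60 = 0.161 * V / (-S * ln(1 - alpha))
Compute ln(1 - 0.061) = ln(0.939) = -0.06294
Denominator: -533.3 * -0.06294 = 33.5659
Numerator: 0.161 * 736.5 = 118.5765
RT60 = 118.5765 / 33.5659 = 3.533

3.533 s


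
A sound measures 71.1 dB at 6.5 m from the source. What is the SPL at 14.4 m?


Given values:
  SPL1 = 71.1 dB, r1 = 6.5 m, r2 = 14.4 m
Formula: SPL2 = SPL1 - 20 * log10(r2 / r1)
Compute ratio: r2 / r1 = 14.4 / 6.5 = 2.2154
Compute log10: log10(2.2154) = 0.345452
Compute drop: 20 * 0.345452 = 6.909
SPL2 = 71.1 - 6.909 = 64.19

64.19 dB


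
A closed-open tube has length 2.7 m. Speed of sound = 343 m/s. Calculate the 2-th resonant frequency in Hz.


Given values:
  Tube type: closed-open, L = 2.7 m, c = 343 m/s, n = 2
Formula: f_n = (2n - 1) * c / (4 * L)
Compute 2n - 1 = 2*2 - 1 = 3
Compute 4 * L = 4 * 2.7 = 10.8
f = 3 * 343 / 10.8
f = 95.28

95.28 Hz


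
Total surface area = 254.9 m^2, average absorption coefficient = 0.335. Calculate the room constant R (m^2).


Given values:
  S = 254.9 m^2, alpha = 0.335
Formula: R = S * alpha / (1 - alpha)
Numerator: 254.9 * 0.335 = 85.3915
Denominator: 1 - 0.335 = 0.665
R = 85.3915 / 0.665 = 128.41

128.41 m^2


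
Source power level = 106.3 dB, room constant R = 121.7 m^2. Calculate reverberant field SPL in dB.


Given values:
  Lw = 106.3 dB, R = 121.7 m^2
Formula: SPL = Lw + 10 * log10(4 / R)
Compute 4 / R = 4 / 121.7 = 0.032868
Compute 10 * log10(0.032868) = -14.8323
SPL = 106.3 + (-14.8323) = 91.47

91.47 dB


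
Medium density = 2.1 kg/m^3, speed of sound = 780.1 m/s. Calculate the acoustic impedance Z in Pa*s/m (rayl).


Given values:
  rho = 2.1 kg/m^3
  c = 780.1 m/s
Formula: Z = rho * c
Z = 2.1 * 780.1
Z = 1638.21

1638.21 rayl


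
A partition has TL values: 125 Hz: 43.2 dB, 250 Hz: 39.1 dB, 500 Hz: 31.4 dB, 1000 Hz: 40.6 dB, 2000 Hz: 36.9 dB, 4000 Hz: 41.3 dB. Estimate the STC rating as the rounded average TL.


Given TL values at each frequency:
  125 Hz: 43.2 dB
  250 Hz: 39.1 dB
  500 Hz: 31.4 dB
  1000 Hz: 40.6 dB
  2000 Hz: 36.9 dB
  4000 Hz: 41.3 dB
Formula: STC ~ round(average of TL values)
Sum = 43.2 + 39.1 + 31.4 + 40.6 + 36.9 + 41.3 = 232.5
Average = 232.5 / 6 = 38.75
Rounded: 39

39


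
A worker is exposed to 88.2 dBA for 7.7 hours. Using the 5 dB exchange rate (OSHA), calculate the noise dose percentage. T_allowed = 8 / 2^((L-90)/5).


Given values:
  L = 88.2 dBA, T = 7.7 hours
Formula: T_allowed = 8 / 2^((L - 90) / 5)
Compute exponent: (88.2 - 90) / 5 = -0.36
Compute 2^(-0.36) = 0.779165
T_allowed = 8 / 0.779165 = 10.267402 hours
Dose = (T / T_allowed) * 100
Dose = (7.7 / 10.267402) * 100 = 74.99

74.99 %


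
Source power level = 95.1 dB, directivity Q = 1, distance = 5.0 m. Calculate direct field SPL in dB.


Given values:
  Lw = 95.1 dB, Q = 1, r = 5.0 m
Formula: SPL = Lw + 10 * log10(Q / (4 * pi * r^2))
Compute 4 * pi * r^2 = 4 * pi * 5.0^2 = 314.1593
Compute Q / denom = 1 / 314.1593 = 0.0031831
Compute 10 * log10(0.0031831) = -24.9715
SPL = 95.1 + (-24.9715) = 70.13

70.13 dB


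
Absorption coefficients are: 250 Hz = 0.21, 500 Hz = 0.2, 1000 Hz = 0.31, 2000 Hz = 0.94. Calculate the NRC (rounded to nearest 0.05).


Given values:
  a_250 = 0.21, a_500 = 0.2
  a_1000 = 0.31, a_2000 = 0.94
Formula: NRC = (a250 + a500 + a1000 + a2000) / 4
Sum = 0.21 + 0.2 + 0.31 + 0.94 = 1.66
NRC = 1.66 / 4 = 0.415
Rounded to nearest 0.05: 0.4

0.4


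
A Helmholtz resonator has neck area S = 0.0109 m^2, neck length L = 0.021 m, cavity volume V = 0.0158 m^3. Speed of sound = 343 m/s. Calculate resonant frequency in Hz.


Given values:
  S = 0.0109 m^2, L = 0.021 m, V = 0.0158 m^3, c = 343 m/s
Formula: f = (c / (2*pi)) * sqrt(S / (V * L))
Compute V * L = 0.0158 * 0.021 = 0.0003318
Compute S / (V * L) = 0.0109 / 0.0003318 = 32.8511
Compute sqrt(32.8511) = 5.731588
Compute c / (2*pi) = 343 / 6.283185 = 54.590148
f = 54.590148 * 5.731588 = 312.89

312.89 Hz


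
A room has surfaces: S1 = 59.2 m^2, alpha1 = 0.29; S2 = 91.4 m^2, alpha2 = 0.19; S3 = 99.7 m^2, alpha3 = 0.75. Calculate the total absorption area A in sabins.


Given surfaces:
  Surface 1: 59.2 * 0.29 = 17.168
  Surface 2: 91.4 * 0.19 = 17.366
  Surface 3: 99.7 * 0.75 = 74.775
Formula: A = sum(Si * alpha_i)
A = 17.168 + 17.366 + 74.775
A = 109.31

109.31 sabins


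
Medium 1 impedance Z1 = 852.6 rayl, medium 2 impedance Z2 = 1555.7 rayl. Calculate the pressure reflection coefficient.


Given values:
  Z1 = 852.6 rayl, Z2 = 1555.7 rayl
Formula: R = (Z2 - Z1) / (Z2 + Z1)
Numerator: Z2 - Z1 = 1555.7 - 852.6 = 703.1
Denominator: Z2 + Z1 = 1555.7 + 852.6 = 2408.3
R = 703.1 / 2408.3 = 0.2919

0.2919


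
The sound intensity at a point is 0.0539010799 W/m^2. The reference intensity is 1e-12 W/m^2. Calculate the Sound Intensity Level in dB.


Given values:
  I = 0.0539010799 W/m^2
  I_ref = 1e-12 W/m^2
Formula: SIL = 10 * log10(I / I_ref)
Compute ratio: I / I_ref = 53901079900
Compute log10: log10(53901079900) = 10.731597
Multiply: SIL = 10 * 10.731597 = 107.32

107.32 dB


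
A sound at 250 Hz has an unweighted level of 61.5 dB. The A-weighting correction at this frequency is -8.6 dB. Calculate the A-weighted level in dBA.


Given values:
  SPL = 61.5 dB
  A-weighting at 250 Hz = -8.6 dB
Formula: L_A = SPL + A_weight
L_A = 61.5 + (-8.6)
L_A = 52.9

52.9 dBA


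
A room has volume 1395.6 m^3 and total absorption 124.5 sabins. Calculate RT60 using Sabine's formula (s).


Given values:
  V = 1395.6 m^3
  A = 124.5 sabins
Formula: RT60 = 0.161 * V / A
Numerator: 0.161 * 1395.6 = 224.6916
RT60 = 224.6916 / 124.5 = 1.805

1.805 s


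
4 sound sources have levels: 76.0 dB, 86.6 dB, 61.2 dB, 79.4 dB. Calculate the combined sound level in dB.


Formula: L_total = 10 * log10( sum(10^(Li/10)) )
  Source 1: 10^(76.0/10) = 39810717.0553
  Source 2: 10^(86.6/10) = 457088189.6149
  Source 3: 10^(61.2/10) = 1318256.7386
  Source 4: 10^(79.4/10) = 87096358.9956
Sum of linear values = 585313522.4044
L_total = 10 * log10(585313522.4044) = 87.67

87.67 dB


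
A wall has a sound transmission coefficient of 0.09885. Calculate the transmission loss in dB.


Given values:
  tau = 0.09885
Formula: TL = 10 * log10(1 / tau)
Compute 1 / tau = 1 / 0.09885 = 10.1163
Compute log10(10.1163) = 1.005022
TL = 10 * 1.005022 = 10.05

10.05 dB


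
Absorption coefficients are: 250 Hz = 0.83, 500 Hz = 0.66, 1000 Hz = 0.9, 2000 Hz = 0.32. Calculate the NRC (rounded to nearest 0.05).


Given values:
  a_250 = 0.83, a_500 = 0.66
  a_1000 = 0.9, a_2000 = 0.32
Formula: NRC = (a250 + a500 + a1000 + a2000) / 4
Sum = 0.83 + 0.66 + 0.9 + 0.32 = 2.71
NRC = 2.71 / 4 = 0.6775
Rounded to nearest 0.05: 0.7

0.7


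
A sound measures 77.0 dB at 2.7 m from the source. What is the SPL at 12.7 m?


Given values:
  SPL1 = 77.0 dB, r1 = 2.7 m, r2 = 12.7 m
Formula: SPL2 = SPL1 - 20 * log10(r2 / r1)
Compute ratio: r2 / r1 = 12.7 / 2.7 = 4.7037
Compute log10: log10(4.7037) = 0.67244
Compute drop: 20 * 0.67244 = 13.4488
SPL2 = 77.0 - 13.4488 = 63.55

63.55 dB


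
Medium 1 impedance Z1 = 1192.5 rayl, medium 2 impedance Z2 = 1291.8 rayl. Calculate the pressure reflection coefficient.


Given values:
  Z1 = 1192.5 rayl, Z2 = 1291.8 rayl
Formula: R = (Z2 - Z1) / (Z2 + Z1)
Numerator: Z2 - Z1 = 1291.8 - 1192.5 = 99.3
Denominator: Z2 + Z1 = 1291.8 + 1192.5 = 2484.3
R = 99.3 / 2484.3 = 0.04

0.04


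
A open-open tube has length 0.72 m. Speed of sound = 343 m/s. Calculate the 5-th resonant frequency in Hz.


Given values:
  Tube type: open-open, L = 0.72 m, c = 343 m/s, n = 5
Formula: f_n = n * c / (2 * L)
Compute 2 * L = 2 * 0.72 = 1.44
f = 5 * 343 / 1.44
f = 1190.97

1190.97 Hz


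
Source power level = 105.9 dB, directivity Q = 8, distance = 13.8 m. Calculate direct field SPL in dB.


Given values:
  Lw = 105.9 dB, Q = 8, r = 13.8 m
Formula: SPL = Lw + 10 * log10(Q / (4 * pi * r^2))
Compute 4 * pi * r^2 = 4 * pi * 13.8^2 = 2393.1396
Compute Q / denom = 8 / 2393.1396 = 0.00334289
Compute 10 * log10(0.00334289) = -24.7588
SPL = 105.9 + (-24.7588) = 81.14

81.14 dB


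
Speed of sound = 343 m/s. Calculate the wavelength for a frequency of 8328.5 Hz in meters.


Given values:
  c = 343 m/s, f = 8328.5 Hz
Formula: lambda = c / f
lambda = 343 / 8328.5
lambda = 0.0412

0.0412 m


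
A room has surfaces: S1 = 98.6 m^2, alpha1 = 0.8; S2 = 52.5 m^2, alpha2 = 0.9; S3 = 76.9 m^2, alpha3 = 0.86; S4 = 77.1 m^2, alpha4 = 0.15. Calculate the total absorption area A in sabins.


Given surfaces:
  Surface 1: 98.6 * 0.8 = 78.88
  Surface 2: 52.5 * 0.9 = 47.25
  Surface 3: 76.9 * 0.86 = 66.134
  Surface 4: 77.1 * 0.15 = 11.565
Formula: A = sum(Si * alpha_i)
A = 78.88 + 47.25 + 66.134 + 11.565
A = 203.83

203.83 sabins


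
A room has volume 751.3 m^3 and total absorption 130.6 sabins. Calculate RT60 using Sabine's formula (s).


Given values:
  V = 751.3 m^3
  A = 130.6 sabins
Formula: RT60 = 0.161 * V / A
Numerator: 0.161 * 751.3 = 120.9593
RT60 = 120.9593 / 130.6 = 0.926

0.926 s


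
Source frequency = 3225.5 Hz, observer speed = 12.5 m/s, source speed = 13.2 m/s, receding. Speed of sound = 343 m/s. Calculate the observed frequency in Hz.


Given values:
  f_s = 3225.5 Hz, v_o = 12.5 m/s, v_s = 13.2 m/s
  Direction: receding
Formula: f_o = f_s * (c - v_o) / (c + v_s)
Numerator: c - v_o = 343 - 12.5 = 330.5
Denominator: c + v_s = 343 + 13.2 = 356.2
f_o = 3225.5 * 330.5 / 356.2 = 2992.78

2992.78 Hz


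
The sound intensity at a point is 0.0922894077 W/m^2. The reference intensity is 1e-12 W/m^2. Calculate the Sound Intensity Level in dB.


Given values:
  I = 0.0922894077 W/m^2
  I_ref = 1e-12 W/m^2
Formula: SIL = 10 * log10(I / I_ref)
Compute ratio: I / I_ref = 92289407700
Compute log10: log10(92289407700) = 10.965152
Multiply: SIL = 10 * 10.965152 = 109.65

109.65 dB


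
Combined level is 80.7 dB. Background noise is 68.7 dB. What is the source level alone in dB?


Given values:
  L_total = 80.7 dB, L_bg = 68.7 dB
Formula: L_source = 10 * log10(10^(L_total/10) - 10^(L_bg/10))
Convert to linear:
  10^(80.7/10) = 117489755.494
  10^(68.7/10) = 7413102.413
Difference: 117489755.494 - 7413102.413 = 110076653.081
L_source = 10 * log10(110076653.081) = 80.42

80.42 dB


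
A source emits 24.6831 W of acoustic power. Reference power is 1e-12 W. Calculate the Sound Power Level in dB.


Given values:
  W = 24.6831 W
  W_ref = 1e-12 W
Formula: SWL = 10 * log10(W / W_ref)
Compute ratio: W / W_ref = 24683100000000
Compute log10: log10(24683100000000) = 13.3924
Multiply: SWL = 10 * 13.3924 = 133.92

133.92 dB


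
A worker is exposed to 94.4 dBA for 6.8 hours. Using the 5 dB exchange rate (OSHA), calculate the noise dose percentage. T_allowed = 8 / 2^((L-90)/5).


Given values:
  L = 94.4 dBA, T = 6.8 hours
Formula: T_allowed = 8 / 2^((L - 90) / 5)
Compute exponent: (94.4 - 90) / 5 = 0.88
Compute 2^(0.88) = 1.840375
T_allowed = 8 / 1.840375 = 4.34694 hours
Dose = (T / T_allowed) * 100
Dose = (6.8 / 4.34694) * 100 = 156.43

156.43 %
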